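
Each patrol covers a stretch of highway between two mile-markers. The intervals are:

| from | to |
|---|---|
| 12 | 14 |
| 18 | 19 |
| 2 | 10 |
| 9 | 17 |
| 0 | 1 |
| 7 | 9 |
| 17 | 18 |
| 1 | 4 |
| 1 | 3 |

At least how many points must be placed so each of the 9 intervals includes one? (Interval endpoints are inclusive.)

Sorted: [0,1] [1,3] [1,4] [7,9] [2,10] [12,14] [9,17] [17,18] [18,19]
{[0,1],[1,3],[1,4]} hit by 1; {[7,9],[2,10]} hit by 9; {[12,14],[9,17]} hit by 14; {[17,18],[18,19]} hit by 18.
Points: 1, 9, 14, 18 (4 total).

4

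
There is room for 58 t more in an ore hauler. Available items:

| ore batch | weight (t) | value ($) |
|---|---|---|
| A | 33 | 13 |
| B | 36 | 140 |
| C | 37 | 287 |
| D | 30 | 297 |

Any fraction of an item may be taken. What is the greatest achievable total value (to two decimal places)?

Greedy by value/weight ratio, highest first.
Order: D (297/30=9.90) > C (287/37=7.76) > B (140/36=3.89) > A (13/33=0.39)
Fill: take D (30 @ 297) → take 28/37 of C → 217.19; 58/58 used.
Total value = 514.19

514.19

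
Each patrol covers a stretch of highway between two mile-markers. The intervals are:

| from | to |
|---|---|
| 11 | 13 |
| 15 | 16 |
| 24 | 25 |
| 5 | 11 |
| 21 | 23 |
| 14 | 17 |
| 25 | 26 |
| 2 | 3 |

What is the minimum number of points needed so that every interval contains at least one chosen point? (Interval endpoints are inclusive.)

5

By right end: [2,3]  [5,11]  [11,13]  [15,16]  [14,17]  [21,23]  [24,25]  [25,26]
[2,3] uncovered → point at 3; [5,11] uncovered → point at 11; [15,16] uncovered → point at 16; [21,23] uncovered → point at 23; [24,25] uncovered → point at 25.
Points: 3, 11, 16, 23, 25 (5 total).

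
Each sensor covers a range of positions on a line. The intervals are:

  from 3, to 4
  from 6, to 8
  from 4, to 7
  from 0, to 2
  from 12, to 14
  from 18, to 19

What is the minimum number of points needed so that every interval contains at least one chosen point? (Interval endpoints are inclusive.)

5

Process intervals by earliest right end; each time one isn't hit yet, stab at its right endpoint.
By right end: [0,2]  [3,4]  [4,7]  [6,8]  [12,14]  [18,19]
[0,2] uncovered → point at 2; [3,4] uncovered → point at 4; [6,8] uncovered → point at 8; [12,14] uncovered → point at 14; [18,19] uncovered → point at 19.
Points: 2, 4, 8, 14, 19 (5 total).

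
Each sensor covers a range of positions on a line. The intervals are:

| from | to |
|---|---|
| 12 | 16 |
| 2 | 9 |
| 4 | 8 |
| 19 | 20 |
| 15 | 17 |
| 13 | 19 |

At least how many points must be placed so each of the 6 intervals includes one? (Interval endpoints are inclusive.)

Process intervals by earliest right end; each time one isn't hit yet, stab at its right endpoint.
Sorted: [4,8] [2,9] [12,16] [15,17] [13,19] [19,20]
{[4,8],[2,9]} hit by 8; {[12,16],[15,17],[13,19]} hit by 16; {[19,20]} hit by 20.
Points: 8, 16, 20 (3 total).

3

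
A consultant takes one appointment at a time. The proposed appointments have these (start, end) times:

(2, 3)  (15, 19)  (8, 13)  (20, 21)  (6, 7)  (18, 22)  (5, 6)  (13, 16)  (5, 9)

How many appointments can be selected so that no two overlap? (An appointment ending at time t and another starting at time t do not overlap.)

6

Order by finish time; keep every interval that doesn't clash with the previous kept one.
Sorted by end: (2,3)  (5,6)  (6,7)  (5,9)  (8,13)  (13,16)  (15,19)  (20,21)  (18,22)
take (2,3); take (5,6); take (6,7); take (8,13); take (13,16); take (20,21).
Selected 6 appointments.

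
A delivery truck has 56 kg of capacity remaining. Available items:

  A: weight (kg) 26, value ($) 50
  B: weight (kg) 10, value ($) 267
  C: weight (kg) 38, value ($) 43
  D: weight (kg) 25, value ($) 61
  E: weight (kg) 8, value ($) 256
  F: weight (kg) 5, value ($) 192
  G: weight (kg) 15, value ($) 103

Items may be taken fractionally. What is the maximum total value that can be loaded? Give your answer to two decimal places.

861.92

Sort by value per unit weight and fill in that order.
Order: F (192/5=38.40) > E (256/8=32.00) > B (267/10=26.70) > G (103/15=6.87) > D (61/25=2.44) > A (50/26=1.92) > C (43/38=1.13)
Fill: take F (5 @ 192) → take E (8 @ 256) → take B (10 @ 267) → take G (15 @ 103) → take 18/25 of D → 43.92; 56/56 used.
Total value = 861.92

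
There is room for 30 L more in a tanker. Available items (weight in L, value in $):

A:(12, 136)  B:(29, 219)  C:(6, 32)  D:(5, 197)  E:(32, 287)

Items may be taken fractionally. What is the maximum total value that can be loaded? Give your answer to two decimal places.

449.59

Ratios (sorted): D 39.40, A 11.33, E 8.97, B 7.55, C 5.33
take D (5 @ 197); take A (12 @ 136); take 13/32 of E → 116.59. Capacity used 30/30.
Total value = 449.59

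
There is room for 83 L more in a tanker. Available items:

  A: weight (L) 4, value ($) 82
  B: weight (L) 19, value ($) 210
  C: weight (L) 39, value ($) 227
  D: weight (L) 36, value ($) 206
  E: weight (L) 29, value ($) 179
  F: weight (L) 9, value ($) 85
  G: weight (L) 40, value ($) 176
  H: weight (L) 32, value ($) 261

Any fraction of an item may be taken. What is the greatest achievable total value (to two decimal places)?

755.28

Greedy by value/weight ratio, highest first.
Ratios (sorted): A 20.50, B 11.05, F 9.44, H 8.16, E 6.17, C 5.82, D 5.72, G 4.40
take A (4 @ 82); take B (19 @ 210); take F (9 @ 85); take H (32 @ 261); take 19/29 of E → 117.28. Capacity used 83/83.
Total value = 755.28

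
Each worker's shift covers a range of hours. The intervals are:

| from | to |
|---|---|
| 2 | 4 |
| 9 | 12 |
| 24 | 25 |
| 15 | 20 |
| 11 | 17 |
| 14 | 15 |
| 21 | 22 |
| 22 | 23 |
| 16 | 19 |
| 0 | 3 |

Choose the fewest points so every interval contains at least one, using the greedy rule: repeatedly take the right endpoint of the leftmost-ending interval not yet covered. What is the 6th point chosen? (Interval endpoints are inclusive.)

25

Sort by right endpoint; whenever an interval is uncovered, place a point at its right end.
By right end: [0,3]  [2,4]  [9,12]  [14,15]  [11,17]  [16,19]  [15,20]  [21,22]  [22,23]  [24,25]
[0,3] uncovered → point at 3; [9,12] uncovered → point at 12; [14,15] uncovered → point at 15; [16,19] uncovered → point at 19; [21,22] uncovered → point at 22; [24,25] uncovered → point at 25.
Points: 3, 12, 15, 19, 22, 25 (6 total).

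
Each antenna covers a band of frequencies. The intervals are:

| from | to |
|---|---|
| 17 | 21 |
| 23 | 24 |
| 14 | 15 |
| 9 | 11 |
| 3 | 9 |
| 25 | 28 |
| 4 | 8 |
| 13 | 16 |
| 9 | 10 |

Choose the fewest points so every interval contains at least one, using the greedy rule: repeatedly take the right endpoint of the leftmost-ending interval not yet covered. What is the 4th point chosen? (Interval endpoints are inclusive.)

By right end: [4,8]  [3,9]  [9,10]  [9,11]  [14,15]  [13,16]  [17,21]  [23,24]  [25,28]
[4,8] uncovered → point at 8; [9,10] uncovered → point at 10; [14,15] uncovered → point at 15; [17,21] uncovered → point at 21; [23,24] uncovered → point at 24; [25,28] uncovered → point at 28.
Points: 8, 10, 15, 21, 24, 28 (6 total).

21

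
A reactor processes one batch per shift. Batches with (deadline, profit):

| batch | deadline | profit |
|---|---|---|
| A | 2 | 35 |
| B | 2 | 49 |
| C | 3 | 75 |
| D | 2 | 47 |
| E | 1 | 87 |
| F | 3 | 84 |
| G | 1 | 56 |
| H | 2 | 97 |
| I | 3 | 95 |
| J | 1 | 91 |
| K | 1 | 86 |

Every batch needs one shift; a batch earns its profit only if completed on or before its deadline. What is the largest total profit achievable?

283

Take jobs in profit order; each goes to the latest open slot no later than its deadline.
Profit order: H=97 I=95 J=91 E=87 K=86 F=84 C=75 G=56 B=49 D=47 A=35
Assign: H→slot 2, I→slot 3, J→slot 1, E skipped, K skipped, F skipped, C skipped, G skipped, B skipped, D skipped, A skipped.
Slots: [1:J] [2:H] [3:I]
Profit = 91 + 97 + 95 = 283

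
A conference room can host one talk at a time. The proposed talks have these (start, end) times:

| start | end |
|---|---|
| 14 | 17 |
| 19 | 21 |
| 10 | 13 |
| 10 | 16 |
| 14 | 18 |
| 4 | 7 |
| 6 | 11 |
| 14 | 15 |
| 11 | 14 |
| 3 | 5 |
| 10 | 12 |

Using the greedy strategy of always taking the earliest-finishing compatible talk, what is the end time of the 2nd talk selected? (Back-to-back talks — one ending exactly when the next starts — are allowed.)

11

Order by finish time; keep every interval that doesn't clash with the previous kept one.
By end time: (3,5), (4,7), (6,11), (10,12), (10,13), (11,14), (14,15), (10,16), (14,17), (14,18), (19,21).
Pick (3,5); next start ≥ 5 → (6,11); next start ≥ 11 → (11,14); next start ≥ 14 → (14,15); next start ≥ 15 → (19,21).
Selected: (3,5) (6,11) (11,14) (14,15) (19,21)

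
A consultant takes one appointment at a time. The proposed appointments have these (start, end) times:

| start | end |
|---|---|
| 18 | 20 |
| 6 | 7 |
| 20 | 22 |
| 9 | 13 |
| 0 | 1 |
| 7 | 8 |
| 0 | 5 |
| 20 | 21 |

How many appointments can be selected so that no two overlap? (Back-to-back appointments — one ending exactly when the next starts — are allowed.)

Greedy by earliest finish: after sorting by end time, pick each interval compatible with the last pick.
By end time: (0,1), (0,5), (6,7), (7,8), (9,13), (18,20), (20,21), (20,22).
Pick (0,1); next start ≥ 1 → (6,7); next start ≥ 7 → (7,8); next start ≥ 8 → (9,13); next start ≥ 13 → (18,20); next start ≥ 20 → (20,21).
Selected 6 appointments.

6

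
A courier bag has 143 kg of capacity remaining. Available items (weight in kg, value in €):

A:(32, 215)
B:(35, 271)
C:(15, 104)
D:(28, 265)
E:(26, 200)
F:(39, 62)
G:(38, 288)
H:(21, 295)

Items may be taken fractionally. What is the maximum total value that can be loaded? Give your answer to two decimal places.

Sort by value per unit weight and fill in that order.
Order: H (295/21=14.05) > D (265/28=9.46) > B (271/35=7.74) > E (200/26=7.69) > G (288/38=7.58) > C (104/15=6.93) > A (215/32=6.72) > F (62/39=1.59)
Fill: take H (21 @ 295) → take D (28 @ 265) → take B (35 @ 271) → take E (26 @ 200) → take 33/38 of G → 250.11; 143/143 used.
Total value = 1281.11

1281.11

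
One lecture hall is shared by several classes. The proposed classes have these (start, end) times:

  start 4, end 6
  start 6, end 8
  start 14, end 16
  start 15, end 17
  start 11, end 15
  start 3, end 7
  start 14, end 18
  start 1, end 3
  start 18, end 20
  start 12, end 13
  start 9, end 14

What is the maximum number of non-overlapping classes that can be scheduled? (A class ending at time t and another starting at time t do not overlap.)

6

By end time: (1,3), (4,6), (3,7), (6,8), (12,13), (9,14), (11,15), (14,16), (15,17), (14,18), (18,20).
Pick (1,3); next start ≥ 3 → (4,6); next start ≥ 6 → (6,8); next start ≥ 8 → (12,13); next start ≥ 13 → (14,16); next start ≥ 16 → (18,20).
Selected 6 classes.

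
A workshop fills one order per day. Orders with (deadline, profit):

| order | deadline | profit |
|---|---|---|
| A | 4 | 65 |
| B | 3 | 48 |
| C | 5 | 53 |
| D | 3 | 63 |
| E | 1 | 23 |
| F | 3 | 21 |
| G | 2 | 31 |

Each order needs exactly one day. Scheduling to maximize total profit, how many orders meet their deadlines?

By profit: A(d4,65), D(d3,63), C(d5,53), B(d3,48), G(d2,31), E(d1,23), F(d3,21)
A→slot 4; D→slot 3; C→slot 5; B→slot 2; G→slot 1; E skipped; F skipped.
5 of 7 scheduled.

5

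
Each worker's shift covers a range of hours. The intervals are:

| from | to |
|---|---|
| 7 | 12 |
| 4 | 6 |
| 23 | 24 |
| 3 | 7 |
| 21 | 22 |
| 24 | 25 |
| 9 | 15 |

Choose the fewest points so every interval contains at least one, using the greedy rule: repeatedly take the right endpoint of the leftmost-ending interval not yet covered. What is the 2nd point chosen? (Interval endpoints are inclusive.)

Process intervals by earliest right end; each time one isn't hit yet, stab at its right endpoint.
Sorted: [4,6] [3,7] [7,12] [9,15] [21,22] [23,24] [24,25]
{[4,6],[3,7]} hit by 6; {[7,12],[9,15]} hit by 12; {[21,22]} hit by 22; {[23,24],[24,25]} hit by 24.
Points: 6, 12, 22, 24 (4 total).

12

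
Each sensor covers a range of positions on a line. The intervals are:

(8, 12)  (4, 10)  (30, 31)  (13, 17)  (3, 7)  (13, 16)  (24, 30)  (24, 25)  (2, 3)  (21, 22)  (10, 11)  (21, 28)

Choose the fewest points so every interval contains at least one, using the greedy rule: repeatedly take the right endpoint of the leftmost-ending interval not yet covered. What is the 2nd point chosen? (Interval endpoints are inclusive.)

10

Process intervals by earliest right end; each time one isn't hit yet, stab at its right endpoint.
By right end: [2,3]  [3,7]  [4,10]  [10,11]  [8,12]  [13,16]  [13,17]  [21,22]  [24,25]  [21,28]  [24,30]  [30,31]
[2,3] uncovered → point at 3; [4,10] uncovered → point at 10; [13,16] uncovered → point at 16; [21,22] uncovered → point at 22; [24,25] uncovered → point at 25; [30,31] uncovered → point at 31.
Points: 3, 10, 16, 22, 25, 31 (6 total).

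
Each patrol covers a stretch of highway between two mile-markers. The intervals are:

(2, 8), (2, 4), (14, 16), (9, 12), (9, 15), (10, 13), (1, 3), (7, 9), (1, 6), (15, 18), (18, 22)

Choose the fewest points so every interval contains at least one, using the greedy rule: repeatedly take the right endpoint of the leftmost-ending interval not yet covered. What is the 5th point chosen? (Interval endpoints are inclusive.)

22

Sort by right endpoint; whenever an interval is uncovered, place a point at its right end.
By right end: [1,3]  [2,4]  [1,6]  [2,8]  [7,9]  [9,12]  [10,13]  [9,15]  [14,16]  [15,18]  [18,22]
[1,3] uncovered → point at 3; [7,9] uncovered → point at 9; [10,13] uncovered → point at 13; [14,16] uncovered → point at 16; [18,22] uncovered → point at 22.
Points: 3, 9, 13, 16, 22 (5 total).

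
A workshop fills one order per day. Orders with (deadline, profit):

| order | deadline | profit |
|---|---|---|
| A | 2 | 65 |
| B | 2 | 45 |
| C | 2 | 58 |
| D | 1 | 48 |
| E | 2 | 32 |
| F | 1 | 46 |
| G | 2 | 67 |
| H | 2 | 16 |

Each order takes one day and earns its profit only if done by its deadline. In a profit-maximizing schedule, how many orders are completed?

2

Take jobs in profit order; each goes to the latest open slot no later than its deadline.
By profit: G(d2,67), A(d2,65), C(d2,58), D(d1,48), F(d1,46), B(d2,45), E(d2,32), H(d2,16)
G→slot 2; A→slot 1; C skipped; D skipped; F skipped; B skipped; E skipped; H skipped.
2 of 8 scheduled.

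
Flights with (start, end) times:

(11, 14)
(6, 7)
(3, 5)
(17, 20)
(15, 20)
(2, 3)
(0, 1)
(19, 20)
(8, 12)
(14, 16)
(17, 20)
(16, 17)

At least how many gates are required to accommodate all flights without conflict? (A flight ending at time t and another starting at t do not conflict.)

The answer is the maximum number of intervals overlapping at any instant.
Events (time:±→running): 0:+→1 1:-→0 2:+→1 3:-→0 3:+→1 5:-→0 6:+→1 7:-→0 8:+→1 11:+→2 12:-→1 14:-→0 14:+→1 15:+→2 16:-→1 16:+→2 17:-→1 17:+→2 17:+→3 19:+→4 … peak 4.

4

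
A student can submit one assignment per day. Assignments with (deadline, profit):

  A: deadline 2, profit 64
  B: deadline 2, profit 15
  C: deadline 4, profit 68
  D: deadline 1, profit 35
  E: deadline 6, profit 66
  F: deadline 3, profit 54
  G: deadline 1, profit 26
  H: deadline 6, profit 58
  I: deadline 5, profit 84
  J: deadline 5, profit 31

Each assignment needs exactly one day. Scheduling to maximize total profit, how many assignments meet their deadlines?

6

Profit order: I=84 C=68 E=66 A=64 H=58 F=54 D=35 J=31 G=26 B=15
Assign: I→slot 5, C→slot 4, E→slot 6, A→slot 2, H→slot 3, F→slot 1, D skipped, J skipped, G skipped, B skipped.
Slots: [1:F] [2:A] [3:H] [4:C] [5:I] [6:E]
6 of 10 scheduled.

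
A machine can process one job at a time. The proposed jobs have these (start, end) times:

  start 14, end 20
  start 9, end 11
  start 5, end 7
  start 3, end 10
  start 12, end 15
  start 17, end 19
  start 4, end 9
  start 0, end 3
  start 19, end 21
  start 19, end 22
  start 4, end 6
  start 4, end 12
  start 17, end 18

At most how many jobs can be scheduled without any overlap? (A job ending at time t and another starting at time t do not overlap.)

6

Sort by end time and greedily take each interval whose start is ≥ the last chosen end.
Sorted by end: (0,3)  (4,6)  (5,7)  (4,9)  (3,10)  (9,11)  (4,12)  (12,15)  (17,18)  (17,19)  (14,20)  (19,21)  (19,22)
take (0,3); take (4,6); skip (3,10); take (9,11); take (12,15); take (17,18); skip (17,19); take (19,21); skip (19,22).
Selected 6 jobs.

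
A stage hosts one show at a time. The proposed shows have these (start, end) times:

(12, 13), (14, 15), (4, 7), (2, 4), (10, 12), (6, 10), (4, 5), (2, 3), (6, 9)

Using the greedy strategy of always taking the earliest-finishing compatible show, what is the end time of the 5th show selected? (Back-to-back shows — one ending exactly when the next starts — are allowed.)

13

Sort by end time and greedily take each interval whose start is ≥ the last chosen end.
Sorted by end: (2,3)  (2,4)  (4,5)  (4,7)  (6,9)  (6,10)  (10,12)  (12,13)  (14,15)
take (2,3); take (4,5); skip (4,7); take (6,9); take (10,12); take (12,13); take (14,15).
Selected: (2,3) (4,5) (6,9) (10,12) (12,13) (14,15)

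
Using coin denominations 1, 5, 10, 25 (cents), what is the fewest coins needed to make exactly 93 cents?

8

Use the largest denomination that fits, subtract, and repeat.
93 = 3×25 + 1×10 + 1×5 + 3×1
Total coins = 3 + 1 + 1 + 3 = 8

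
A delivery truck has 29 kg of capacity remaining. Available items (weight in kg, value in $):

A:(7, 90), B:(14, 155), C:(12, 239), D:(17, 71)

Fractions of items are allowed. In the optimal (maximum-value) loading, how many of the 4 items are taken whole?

2

Sort by value per unit weight and fill in that order.
Ratios (sorted): C 19.92, A 12.86, B 11.07, D 4.18
take C (12 @ 239); take A (7 @ 90); take 10/14 of B → 110.71. Capacity used 29/29.
2 item(s) taken whole; one partial (take 10/14 of B).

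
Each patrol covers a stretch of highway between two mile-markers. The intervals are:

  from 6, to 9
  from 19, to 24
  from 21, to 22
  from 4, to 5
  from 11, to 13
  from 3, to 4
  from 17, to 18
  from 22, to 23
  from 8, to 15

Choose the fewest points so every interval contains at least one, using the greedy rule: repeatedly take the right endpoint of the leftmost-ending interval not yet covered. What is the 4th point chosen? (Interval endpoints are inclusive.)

Sorted: [3,4] [4,5] [6,9] [11,13] [8,15] [17,18] [21,22] [22,23] [19,24]
{[3,4],[4,5]} hit by 4; {[6,9]} hit by 9; {[11,13],[8,15]} hit by 13; {[17,18]} hit by 18; {[21,22],[22,23],[19,24]} hit by 22.
Points: 4, 9, 13, 18, 22 (5 total).

18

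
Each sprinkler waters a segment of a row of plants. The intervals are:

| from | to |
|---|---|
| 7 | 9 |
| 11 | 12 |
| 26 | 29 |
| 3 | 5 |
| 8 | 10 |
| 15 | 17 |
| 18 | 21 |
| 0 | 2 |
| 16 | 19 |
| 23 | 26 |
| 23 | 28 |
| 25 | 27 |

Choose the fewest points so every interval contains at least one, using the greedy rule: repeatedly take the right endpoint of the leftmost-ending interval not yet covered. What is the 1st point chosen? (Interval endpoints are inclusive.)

Process intervals by earliest right end; each time one isn't hit yet, stab at its right endpoint.
By right end: [0,2]  [3,5]  [7,9]  [8,10]  [11,12]  [15,17]  [16,19]  [18,21]  [23,26]  [25,27]  [23,28]  [26,29]
[0,2] uncovered → point at 2; [3,5] uncovered → point at 5; [7,9] uncovered → point at 9; [11,12] uncovered → point at 12; [15,17] uncovered → point at 17; [18,21] uncovered → point at 21; [23,26] uncovered → point at 26.
Points: 2, 5, 9, 12, 17, 21, 26 (7 total).

2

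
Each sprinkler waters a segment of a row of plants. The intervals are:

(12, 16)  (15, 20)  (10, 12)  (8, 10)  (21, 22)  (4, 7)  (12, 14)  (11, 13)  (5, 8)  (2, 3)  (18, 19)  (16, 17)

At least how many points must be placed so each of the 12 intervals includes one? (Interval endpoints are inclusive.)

7

By right end: [2,3]  [4,7]  [5,8]  [8,10]  [10,12]  [11,13]  [12,14]  [12,16]  [16,17]  [18,19]  [15,20]  [21,22]
[2,3] uncovered → point at 3; [4,7] uncovered → point at 7; [8,10] uncovered → point at 10; [11,13] uncovered → point at 13; [16,17] uncovered → point at 17; [18,19] uncovered → point at 19; [21,22] uncovered → point at 22.
Points: 3, 7, 10, 13, 17, 19, 22 (7 total).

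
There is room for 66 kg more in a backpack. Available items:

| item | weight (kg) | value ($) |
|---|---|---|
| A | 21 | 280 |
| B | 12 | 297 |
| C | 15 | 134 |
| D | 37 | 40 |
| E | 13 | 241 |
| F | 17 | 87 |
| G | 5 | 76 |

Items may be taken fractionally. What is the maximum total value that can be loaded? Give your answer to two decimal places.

Sort by value per unit weight and fill in that order.
Order: B (297/12=24.75) > E (241/13=18.54) > G (76/5=15.20) > A (280/21=13.33) > C (134/15=8.93) > F (87/17=5.12) > D (40/37=1.08)
Fill: take B (12 @ 297) → take E (13 @ 241) → take G (5 @ 76) → take A (21 @ 280) → take C (15 @ 134); 66/66 used.
Total value = 1028.00

1028.00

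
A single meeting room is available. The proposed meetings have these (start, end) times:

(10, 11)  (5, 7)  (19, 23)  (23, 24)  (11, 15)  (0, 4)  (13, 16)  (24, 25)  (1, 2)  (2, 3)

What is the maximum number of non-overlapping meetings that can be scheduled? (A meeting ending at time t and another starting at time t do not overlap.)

8

Sorted by end: (1,2)  (2,3)  (0,4)  (5,7)  (10,11)  (11,15)  (13,16)  (19,23)  (23,24)  (24,25)
take (1,2); take (2,3); take (5,7); take (10,11); take (11,15); take (19,23); take (23,24); take (24,25).
Selected 8 meetings.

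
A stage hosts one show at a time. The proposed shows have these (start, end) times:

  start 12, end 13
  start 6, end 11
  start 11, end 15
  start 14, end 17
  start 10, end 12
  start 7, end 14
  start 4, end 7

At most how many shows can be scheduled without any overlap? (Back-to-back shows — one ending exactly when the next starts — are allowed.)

Sort by end time and greedily take each interval whose start is ≥ the last chosen end.
By end time: (4,7), (6,11), (10,12), (12,13), (7,14), (11,15), (14,17).
Pick (4,7); next start ≥ 7 → (10,12); next start ≥ 12 → (12,13); next start ≥ 13 → (14,17).
Selected 4 shows.

4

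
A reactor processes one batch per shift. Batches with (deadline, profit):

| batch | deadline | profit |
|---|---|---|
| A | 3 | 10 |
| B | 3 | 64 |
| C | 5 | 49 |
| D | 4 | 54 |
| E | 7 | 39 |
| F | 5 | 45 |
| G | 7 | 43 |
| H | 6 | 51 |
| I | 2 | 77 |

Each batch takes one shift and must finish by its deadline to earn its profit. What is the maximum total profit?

383

Sort by profit descending; place each in the latest free slot ≤ its deadline.
By profit: I(d2,77), B(d3,64), D(d4,54), H(d6,51), C(d5,49), F(d5,45), G(d7,43), E(d7,39), A(d3,10)
I→slot 2; B→slot 3; D→slot 4; H→slot 6; C→slot 5; F→slot 1; G→slot 7; E skipped; A skipped.
Profit = 45 + 77 + 64 + 54 + 49 + 51 + 43 = 383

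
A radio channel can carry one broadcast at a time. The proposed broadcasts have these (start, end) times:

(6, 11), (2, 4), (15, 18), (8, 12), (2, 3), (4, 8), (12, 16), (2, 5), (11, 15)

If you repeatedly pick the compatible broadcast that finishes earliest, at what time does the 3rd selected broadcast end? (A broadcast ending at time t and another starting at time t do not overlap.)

12

Order by finish time; keep every interval that doesn't clash with the previous kept one.
By end time: (2,3), (2,4), (2,5), (4,8), (6,11), (8,12), (11,15), (12,16), (15,18).
Pick (2,3); next start ≥ 3 → (4,8); next start ≥ 8 → (8,12); next start ≥ 12 → (12,16).
Selected: (2,3) (4,8) (8,12) (12,16)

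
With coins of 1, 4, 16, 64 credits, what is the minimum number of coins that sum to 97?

4

Greedy: take as many of the largest coin as possible, then repeat with the remainder.
97 = 1×64 + 2×16 + 1×1
Total coins = 1 + 2 + 1 = 4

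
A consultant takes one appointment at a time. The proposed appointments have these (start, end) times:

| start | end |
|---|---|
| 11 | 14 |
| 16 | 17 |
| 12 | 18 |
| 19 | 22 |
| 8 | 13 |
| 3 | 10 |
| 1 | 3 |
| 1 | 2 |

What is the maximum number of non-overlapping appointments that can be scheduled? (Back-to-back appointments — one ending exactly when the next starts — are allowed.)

5

Sort by end time and greedily take each interval whose start is ≥ the last chosen end.
Sorted by end: (1,2)  (1,3)  (3,10)  (8,13)  (11,14)  (16,17)  (12,18)  (19,22)
take (1,2); skip (1,3); take (3,10); take (11,14); take (16,17); skip (12,18); take (19,22).
Selected 5 appointments.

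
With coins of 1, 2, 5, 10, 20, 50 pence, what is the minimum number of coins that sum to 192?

6

192 = 3×50 + 2×20 + 1×2
Total coins = 3 + 2 + 1 = 6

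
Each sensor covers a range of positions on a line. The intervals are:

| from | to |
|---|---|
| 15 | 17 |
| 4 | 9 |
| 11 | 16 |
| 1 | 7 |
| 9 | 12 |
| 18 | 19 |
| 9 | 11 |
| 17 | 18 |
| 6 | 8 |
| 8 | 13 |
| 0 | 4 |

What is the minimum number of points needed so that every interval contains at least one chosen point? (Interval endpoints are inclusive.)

Sort by right endpoint; whenever an interval is uncovered, place a point at its right end.
By right end: [0,4]  [1,7]  [6,8]  [4,9]  [9,11]  [9,12]  [8,13]  [11,16]  [15,17]  [17,18]  [18,19]
[0,4] uncovered → point at 4; [6,8] uncovered → point at 8; [9,11] uncovered → point at 11; [15,17] uncovered → point at 17; [18,19] uncovered → point at 19.
Points: 4, 8, 11, 17, 19 (5 total).

5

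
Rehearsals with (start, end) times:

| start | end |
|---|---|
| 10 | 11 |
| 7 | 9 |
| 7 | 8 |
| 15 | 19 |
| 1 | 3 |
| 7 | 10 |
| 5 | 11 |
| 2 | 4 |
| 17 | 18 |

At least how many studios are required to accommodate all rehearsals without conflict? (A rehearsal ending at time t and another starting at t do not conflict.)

4

Count concurrent intervals with a sweep; the peak is the room count.
starts: [1, 2, 5, 7, 7, 7, 10, 15, 17]
ends:   [3, 4, 8, 9, 10, 11, 11, 18, 19]
s1→1 s2→2 e3→1 e4→0 s5→1 s7→2 s7→3 s7→4  — peak 4.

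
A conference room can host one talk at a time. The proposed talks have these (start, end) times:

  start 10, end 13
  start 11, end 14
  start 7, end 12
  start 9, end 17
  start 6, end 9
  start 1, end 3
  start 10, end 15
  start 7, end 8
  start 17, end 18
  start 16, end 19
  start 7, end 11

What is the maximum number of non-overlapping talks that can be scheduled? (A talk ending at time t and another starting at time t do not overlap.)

Sort by end time and greedily take each interval whose start is ≥ the last chosen end.
By end time: (1,3), (7,8), (6,9), (7,11), (7,12), (10,13), (11,14), (10,15), (9,17), (17,18), (16,19).
Pick (1,3); next start ≥ 3 → (7,8); next start ≥ 8 → (10,13); next start ≥ 13 → (17,18).
Selected 4 talks.

4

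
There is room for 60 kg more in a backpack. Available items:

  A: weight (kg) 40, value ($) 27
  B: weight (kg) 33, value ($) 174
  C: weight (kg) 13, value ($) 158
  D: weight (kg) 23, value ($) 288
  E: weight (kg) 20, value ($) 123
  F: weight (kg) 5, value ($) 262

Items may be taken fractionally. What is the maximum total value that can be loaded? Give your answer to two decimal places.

Order: F (262/5=52.40) > D (288/23=12.52) > C (158/13=12.15) > E (123/20=6.15) > B (174/33=5.27) > A (27/40=0.68)
Fill: take F (5 @ 262) → take D (23 @ 288) → take C (13 @ 158) → take 19/20 of E → 116.85; 60/60 used.
Total value = 824.85

824.85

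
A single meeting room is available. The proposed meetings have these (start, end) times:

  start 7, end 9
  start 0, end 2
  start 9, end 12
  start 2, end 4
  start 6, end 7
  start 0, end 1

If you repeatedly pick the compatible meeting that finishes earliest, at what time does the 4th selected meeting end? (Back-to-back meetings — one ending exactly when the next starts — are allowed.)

9

By end time: (0,1), (0,2), (2,4), (6,7), (7,9), (9,12).
Pick (0,1); next start ≥ 1 → (2,4); next start ≥ 4 → (6,7); next start ≥ 7 → (7,9); next start ≥ 9 → (9,12).
Selected: (0,1) (2,4) (6,7) (7,9) (9,12)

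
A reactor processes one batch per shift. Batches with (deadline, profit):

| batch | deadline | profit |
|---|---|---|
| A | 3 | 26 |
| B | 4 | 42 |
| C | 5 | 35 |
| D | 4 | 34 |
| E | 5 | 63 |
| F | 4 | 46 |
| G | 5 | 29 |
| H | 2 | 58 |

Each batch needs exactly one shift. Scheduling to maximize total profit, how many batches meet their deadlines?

Sort by profit descending; place each in the latest free slot ≤ its deadline.
By profit: E(d5,63), H(d2,58), F(d4,46), B(d4,42), C(d5,35), D(d4,34), G(d5,29), A(d3,26)
E→slot 5; H→slot 2; F→slot 4; B→slot 3; C→slot 1; D skipped; G skipped; A skipped.
5 of 8 scheduled.

5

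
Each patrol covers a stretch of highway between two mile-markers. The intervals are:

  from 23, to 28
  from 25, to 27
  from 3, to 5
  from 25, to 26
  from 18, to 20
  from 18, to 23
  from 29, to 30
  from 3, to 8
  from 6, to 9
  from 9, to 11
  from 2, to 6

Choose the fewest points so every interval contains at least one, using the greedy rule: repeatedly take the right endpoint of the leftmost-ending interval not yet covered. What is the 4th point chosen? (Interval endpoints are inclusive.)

26

Sort by right endpoint; whenever an interval is uncovered, place a point at its right end.
Sorted: [3,5] [2,6] [3,8] [6,9] [9,11] [18,20] [18,23] [25,26] [25,27] [23,28] [29,30]
{[3,5],[2,6],[3,8]} hit by 5; {[6,9],[9,11]} hit by 9; {[18,20],[18,23]} hit by 20; {[25,26],[25,27],[23,28]} hit by 26; {[29,30]} hit by 30.
Points: 5, 9, 20, 26, 30 (5 total).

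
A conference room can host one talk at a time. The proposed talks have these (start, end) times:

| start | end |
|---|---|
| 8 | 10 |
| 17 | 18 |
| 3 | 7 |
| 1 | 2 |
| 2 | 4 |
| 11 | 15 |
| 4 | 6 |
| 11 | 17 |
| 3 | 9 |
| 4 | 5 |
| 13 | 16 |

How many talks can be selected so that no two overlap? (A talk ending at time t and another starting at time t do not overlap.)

6

By end time: (1,2), (2,4), (4,5), (4,6), (3,7), (3,9), (8,10), (11,15), (13,16), (11,17), (17,18).
Pick (1,2); next start ≥ 2 → (2,4); next start ≥ 4 → (4,5); next start ≥ 5 → (8,10); next start ≥ 10 → (11,15); next start ≥ 15 → (17,18).
Selected 6 talks.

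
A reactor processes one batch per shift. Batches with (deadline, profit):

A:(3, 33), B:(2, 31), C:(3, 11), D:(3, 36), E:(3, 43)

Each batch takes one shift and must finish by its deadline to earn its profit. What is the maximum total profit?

By profit: E(d3,43), D(d3,36), A(d3,33), B(d2,31), C(d3,11)
E→slot 3; D→slot 2; A→slot 1; B skipped; C skipped.
Profit = 33 + 36 + 43 = 112

112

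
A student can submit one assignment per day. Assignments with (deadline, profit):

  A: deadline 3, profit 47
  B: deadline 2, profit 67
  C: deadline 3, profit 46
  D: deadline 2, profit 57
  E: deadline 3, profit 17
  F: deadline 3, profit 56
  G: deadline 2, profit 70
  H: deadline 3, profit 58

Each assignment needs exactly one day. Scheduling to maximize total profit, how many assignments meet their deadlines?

Sort by profit descending; place each in the latest free slot ≤ its deadline.
Profit order: G=70 B=67 H=58 D=57 F=56 A=47 C=46 E=17
Assign: G→slot 2, B→slot 1, H→slot 3, D skipped, F skipped, A skipped, C skipped, E skipped.
Slots: [1:B] [2:G] [3:H]
3 of 8 scheduled.

3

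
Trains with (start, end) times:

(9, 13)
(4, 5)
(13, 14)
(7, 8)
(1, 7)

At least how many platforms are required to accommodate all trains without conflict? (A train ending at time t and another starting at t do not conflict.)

2

The answer is the maximum number of intervals overlapping at any instant.
Events (time:±→running): 1:+→1 4:+→2 … peak 2.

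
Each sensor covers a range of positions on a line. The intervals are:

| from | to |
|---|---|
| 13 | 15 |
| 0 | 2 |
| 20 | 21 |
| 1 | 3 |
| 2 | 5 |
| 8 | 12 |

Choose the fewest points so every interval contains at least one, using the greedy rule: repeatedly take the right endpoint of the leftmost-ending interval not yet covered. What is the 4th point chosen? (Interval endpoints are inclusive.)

By right end: [0,2]  [1,3]  [2,5]  [8,12]  [13,15]  [20,21]
[0,2] uncovered → point at 2; [8,12] uncovered → point at 12; [13,15] uncovered → point at 15; [20,21] uncovered → point at 21.
Points: 2, 12, 15, 21 (4 total).

21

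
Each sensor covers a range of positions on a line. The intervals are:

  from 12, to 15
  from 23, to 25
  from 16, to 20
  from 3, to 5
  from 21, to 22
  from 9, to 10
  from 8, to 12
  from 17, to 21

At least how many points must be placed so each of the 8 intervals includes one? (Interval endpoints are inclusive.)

6

Sort by right endpoint; whenever an interval is uncovered, place a point at its right end.
Sorted: [3,5] [9,10] [8,12] [12,15] [16,20] [17,21] [21,22] [23,25]
{[3,5]} hit by 5; {[9,10],[8,12]} hit by 10; {[12,15]} hit by 15; {[16,20],[17,21]} hit by 20; {[21,22]} hit by 22; {[23,25]} hit by 25.
Points: 5, 10, 15, 20, 22, 25 (6 total).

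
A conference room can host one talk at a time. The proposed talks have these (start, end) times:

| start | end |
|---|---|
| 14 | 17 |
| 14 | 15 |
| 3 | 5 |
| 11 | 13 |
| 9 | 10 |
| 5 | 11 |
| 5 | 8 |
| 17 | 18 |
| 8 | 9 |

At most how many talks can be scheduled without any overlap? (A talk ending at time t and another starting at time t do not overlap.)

Greedy by earliest finish: after sorting by end time, pick each interval compatible with the last pick.
Sorted by end: (3,5)  (5,8)  (8,9)  (9,10)  (5,11)  (11,13)  (14,15)  (14,17)  (17,18)
take (3,5); take (5,8); take (8,9); take (9,10); take (11,13); take (14,15); skip (14,17); take (17,18).
Selected 7 talks.

7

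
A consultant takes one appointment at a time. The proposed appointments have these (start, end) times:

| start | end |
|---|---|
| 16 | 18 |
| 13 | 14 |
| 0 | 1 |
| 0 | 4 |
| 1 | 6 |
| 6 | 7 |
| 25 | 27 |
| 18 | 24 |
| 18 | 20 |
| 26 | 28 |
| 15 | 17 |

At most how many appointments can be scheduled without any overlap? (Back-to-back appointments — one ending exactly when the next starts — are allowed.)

7

Greedy by earliest finish: after sorting by end time, pick each interval compatible with the last pick.
Sorted by end: (0,1)  (0,4)  (1,6)  (6,7)  (13,14)  (15,17)  (16,18)  (18,20)  (18,24)  (25,27)  (26,28)
take (0,1); skip (0,4); take (1,6); take (6,7); take (13,14); take (15,17); skip (16,18); take (18,20); take (25,27); skip (26,28).
Selected 7 appointments.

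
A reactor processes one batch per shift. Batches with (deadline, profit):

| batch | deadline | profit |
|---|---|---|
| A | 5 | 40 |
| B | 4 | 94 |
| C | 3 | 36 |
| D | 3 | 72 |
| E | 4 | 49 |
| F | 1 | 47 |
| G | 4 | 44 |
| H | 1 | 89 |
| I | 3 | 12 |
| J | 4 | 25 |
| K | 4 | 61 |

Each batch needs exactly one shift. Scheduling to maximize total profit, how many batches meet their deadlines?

5

Take jobs in profit order; each goes to the latest open slot no later than its deadline.
Profit order: B=94 H=89 D=72 K=61 E=49 F=47 G=44 A=40 C=36 J=25 I=12
Assign: B→slot 4, H→slot 1, D→slot 3, K→slot 2, E skipped, F skipped, G skipped, A→slot 5, C skipped, J skipped, I skipped.
Slots: [1:H] [2:K] [3:D] [4:B] [5:A]
5 of 11 scheduled.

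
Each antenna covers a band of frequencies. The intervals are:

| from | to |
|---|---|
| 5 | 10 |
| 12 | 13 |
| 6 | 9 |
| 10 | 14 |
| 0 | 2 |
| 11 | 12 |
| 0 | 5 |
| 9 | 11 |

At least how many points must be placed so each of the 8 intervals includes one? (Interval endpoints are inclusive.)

3

Process intervals by earliest right end; each time one isn't hit yet, stab at its right endpoint.
By right end: [0,2]  [0,5]  [6,9]  [5,10]  [9,11]  [11,12]  [12,13]  [10,14]
[0,2] uncovered → point at 2; [6,9] uncovered → point at 9; [11,12] uncovered → point at 12.
Points: 2, 9, 12 (3 total).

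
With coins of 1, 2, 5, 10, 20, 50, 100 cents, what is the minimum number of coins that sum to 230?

230 − 2×100→30 − 1×20→10 − 1×10→0
Total coins = 2 + 1 + 1 = 4

4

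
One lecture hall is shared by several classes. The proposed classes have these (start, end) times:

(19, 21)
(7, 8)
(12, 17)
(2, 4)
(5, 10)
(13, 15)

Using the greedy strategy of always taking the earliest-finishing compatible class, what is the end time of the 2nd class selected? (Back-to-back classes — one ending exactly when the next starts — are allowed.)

8

Order by finish time; keep every interval that doesn't clash with the previous kept one.
Sorted by end: (2,4)  (7,8)  (5,10)  (13,15)  (12,17)  (19,21)
take (2,4); take (7,8); skip (5,10); take (13,15); take (19,21).
Selected: (2,4) (7,8) (13,15) (19,21)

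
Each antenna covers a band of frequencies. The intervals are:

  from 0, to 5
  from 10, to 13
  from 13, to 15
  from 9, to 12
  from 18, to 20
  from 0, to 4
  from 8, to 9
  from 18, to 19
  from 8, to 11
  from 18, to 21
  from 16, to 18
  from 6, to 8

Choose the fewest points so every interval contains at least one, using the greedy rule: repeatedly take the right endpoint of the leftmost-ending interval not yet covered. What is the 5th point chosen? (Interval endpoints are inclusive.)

18

Sort by right endpoint; whenever an interval is uncovered, place a point at its right end.
By right end: [0,4]  [0,5]  [6,8]  [8,9]  [8,11]  [9,12]  [10,13]  [13,15]  [16,18]  [18,19]  [18,20]  [18,21]
[0,4] uncovered → point at 4; [6,8] uncovered → point at 8; [9,12] uncovered → point at 12; [13,15] uncovered → point at 15; [16,18] uncovered → point at 18.
Points: 4, 8, 12, 15, 18 (5 total).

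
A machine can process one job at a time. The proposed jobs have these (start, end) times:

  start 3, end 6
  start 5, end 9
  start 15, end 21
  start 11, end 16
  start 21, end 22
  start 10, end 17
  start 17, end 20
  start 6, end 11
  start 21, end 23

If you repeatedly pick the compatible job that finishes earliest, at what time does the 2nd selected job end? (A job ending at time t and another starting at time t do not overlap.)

11

Sorted by end: (3,6)  (5,9)  (6,11)  (11,16)  (10,17)  (17,20)  (15,21)  (21,22)  (21,23)
take (3,6); skip (5,9); take (6,11); take (11,16); take (17,20); take (21,22).
Selected: (3,6) (6,11) (11,16) (17,20) (21,22)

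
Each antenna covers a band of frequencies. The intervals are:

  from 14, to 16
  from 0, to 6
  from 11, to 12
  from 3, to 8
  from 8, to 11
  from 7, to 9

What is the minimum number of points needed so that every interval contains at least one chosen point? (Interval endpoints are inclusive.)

4

Process intervals by earliest right end; each time one isn't hit yet, stab at its right endpoint.
By right end: [0,6]  [3,8]  [7,9]  [8,11]  [11,12]  [14,16]
[0,6] uncovered → point at 6; [7,9] uncovered → point at 9; [11,12] uncovered → point at 12; [14,16] uncovered → point at 16.
Points: 6, 9, 12, 16 (4 total).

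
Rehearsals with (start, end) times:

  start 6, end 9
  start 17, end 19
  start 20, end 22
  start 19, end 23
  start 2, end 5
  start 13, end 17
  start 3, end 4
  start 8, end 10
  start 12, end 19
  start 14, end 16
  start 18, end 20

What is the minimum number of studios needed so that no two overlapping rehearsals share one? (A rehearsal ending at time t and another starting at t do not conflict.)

3

Count concurrent intervals with a sweep; the peak is the room count.
starts: [2, 3, 6, 8, 12, 13, 14, 17, 18, 19, 20]
ends:   [4, 5, 9, 10, 16, 17, 19, 19, 20, 22, 23]
s2→1 s3→2 e4→1 e5→0 s6→1 s8→2 e9→1 e10→0 s12→1 s13→2 s14→3  — peak 3.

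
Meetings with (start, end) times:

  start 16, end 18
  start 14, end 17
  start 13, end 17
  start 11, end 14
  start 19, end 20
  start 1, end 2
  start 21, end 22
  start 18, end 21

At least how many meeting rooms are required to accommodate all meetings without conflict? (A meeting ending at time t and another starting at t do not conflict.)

Events (time:±→running): 1:+→1 2:-→0 11:+→1 13:+→2 14:-→1 14:+→2 16:+→3 … peak 3.

3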